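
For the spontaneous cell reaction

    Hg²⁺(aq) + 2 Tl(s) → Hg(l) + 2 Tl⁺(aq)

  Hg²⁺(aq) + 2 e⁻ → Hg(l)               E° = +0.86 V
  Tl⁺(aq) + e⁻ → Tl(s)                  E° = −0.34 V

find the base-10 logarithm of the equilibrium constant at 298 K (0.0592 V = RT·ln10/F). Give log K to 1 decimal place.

The Hg²⁺/Hg couple is reduced (cathode); E°cell = +0.86 − (−0.34) = +1.20 V with n = 2.
At equilibrium E = 0, so log K = nE°cell / 0.0592 = (2)(+1.20) / 0.0592 = 40.5.

log K = 40.5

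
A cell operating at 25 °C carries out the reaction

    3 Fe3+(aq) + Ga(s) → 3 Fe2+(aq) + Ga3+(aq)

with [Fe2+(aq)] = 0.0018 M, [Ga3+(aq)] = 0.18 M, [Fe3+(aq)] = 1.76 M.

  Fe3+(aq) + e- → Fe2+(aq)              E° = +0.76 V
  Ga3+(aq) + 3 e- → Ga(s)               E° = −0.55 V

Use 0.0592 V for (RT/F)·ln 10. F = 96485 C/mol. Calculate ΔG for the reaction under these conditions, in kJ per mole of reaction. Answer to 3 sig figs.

−435 kJ/mol

The standard cell potential is +0.76 − (−0.55) = +1.31 V, with n = 3 electrons in the balanced equation.
The reaction quotient is ([Fe2+(aq)]^3·[Ga3+(aq)]) / [Fe3+(aq)]^3 = 1.93×10^−10; by Nernst, E = +1.31 − (0.0592/3)(−9.715) = +1.5017 V.
Finally ΔG = −nFE = −(3)(96485 C/mol)(+1.5017 V) = −435 kJ/mol.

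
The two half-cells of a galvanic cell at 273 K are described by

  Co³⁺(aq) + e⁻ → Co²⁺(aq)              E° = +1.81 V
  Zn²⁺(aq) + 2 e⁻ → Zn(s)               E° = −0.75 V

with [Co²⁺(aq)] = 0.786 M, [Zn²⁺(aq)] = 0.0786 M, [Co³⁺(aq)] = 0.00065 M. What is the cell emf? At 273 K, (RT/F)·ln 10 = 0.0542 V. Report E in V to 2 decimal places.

Since E°(Co³⁺/Co²⁺) > E°(Zn²⁺/Zn), Co³⁺/Co²⁺ serves as the cathode.
The standard potential is +1.81 − (−0.75) = +2.56 V and the balanced reaction transfers n = 2 electrons.
Balancing gives 2 Co³⁺(aq) + Zn(s) → 2 Co²⁺(aq) + Zn²⁺(aq); hence Q = ([Co²⁺(aq)]^2·[Zn²⁺(aq)]) / [Co³⁺(aq)]^2 = 1.15×10^5 (log Q = 5.060).
Applying E = E° − (RT ln10/nF)·log Q gives +2.56 − (0.0542/2)(5.060) = +2.42 V.

+2.42 V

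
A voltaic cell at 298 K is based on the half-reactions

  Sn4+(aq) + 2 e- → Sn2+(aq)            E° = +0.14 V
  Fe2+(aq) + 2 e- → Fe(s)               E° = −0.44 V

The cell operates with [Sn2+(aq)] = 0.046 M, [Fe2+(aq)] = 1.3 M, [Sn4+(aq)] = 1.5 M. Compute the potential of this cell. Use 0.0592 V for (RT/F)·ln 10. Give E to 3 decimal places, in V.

The Sn⁴⁺/Sn²⁺ couple has the more positive E°, so it is the cathode; Fe²⁺/Fe is the anode.
E°cell = +0.14 − (−0.44) = +0.58 V, with n = 2 electrons transferred.
Balancing gives Sn4+(aq) + Fe(s) → Sn2+(aq) + Fe2+(aq); hence Q = ([Sn2+(aq)]·[Fe2+(aq)]) / [Sn4+(aq)] = 0.0399 (log Q = −1.399).
Applying E = E° − (RT ln10/nF)·log Q gives +0.58 − (0.0592/2)(−1.399) = +0.621 V.

+0.621 V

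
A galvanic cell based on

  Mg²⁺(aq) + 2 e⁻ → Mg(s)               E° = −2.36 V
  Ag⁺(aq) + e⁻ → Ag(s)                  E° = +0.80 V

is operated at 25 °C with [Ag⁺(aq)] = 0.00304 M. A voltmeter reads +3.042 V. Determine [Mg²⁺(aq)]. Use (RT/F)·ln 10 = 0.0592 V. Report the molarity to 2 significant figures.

Ag⁺/Ag is the cathode (higher E°); E°cell = +0.80 − (−2.36) = +3.16 V with n = 2.
Rearranging E = E° − (0.0592/n)·log Q gives log Q = 2(+3.16 − (+3.042))/0.0592 = 3.986.
Balancing electrons gives 2 Ag⁺(aq) + Mg(s) → 2 Ag(s) + Mg²⁺(aq); thus Q = [Mg²⁺(aq)] / [Ag⁺(aq)]^2.
Solving for the unknown gives log [Mg²⁺(aq)] = −1.048, so [Mg²⁺(aq)] ≈ 0.090 M.

0.090 M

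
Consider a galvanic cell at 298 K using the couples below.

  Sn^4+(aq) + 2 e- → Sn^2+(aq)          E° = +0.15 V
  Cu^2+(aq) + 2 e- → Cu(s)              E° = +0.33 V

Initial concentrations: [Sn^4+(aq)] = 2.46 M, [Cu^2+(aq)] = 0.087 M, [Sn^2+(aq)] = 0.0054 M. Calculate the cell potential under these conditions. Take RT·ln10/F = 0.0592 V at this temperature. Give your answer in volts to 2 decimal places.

The Cu²⁺/Cu couple has the more positive E°, so it is the cathode; Sn⁴⁺/Sn²⁺ is the anode.
E°cell = E°cat − E°an = +0.33 − (+0.15) = +0.18 V; n = 2.
For the overall reaction Cu^2+(aq) + Sn^2+(aq) → Cu(s) + Sn^4+(aq), Q = [Sn^4+(aq)] / ([Cu^2+(aq)]·[Sn^2+(aq)]) = 5.24×10^3, giving log Q = 3.719.
By the Nernst equation, E = +0.18 − (0.0592/2)·(3.719) = +0.07 V.

+0.07 V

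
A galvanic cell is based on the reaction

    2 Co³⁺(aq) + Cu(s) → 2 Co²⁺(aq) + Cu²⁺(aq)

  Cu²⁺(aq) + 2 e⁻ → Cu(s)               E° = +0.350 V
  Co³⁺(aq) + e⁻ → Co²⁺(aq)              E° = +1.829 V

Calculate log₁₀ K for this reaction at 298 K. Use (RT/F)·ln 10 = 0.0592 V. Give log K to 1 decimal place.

The Co³⁺/Co²⁺ couple is reduced (cathode); E°cell = +1.829 − (+0.350) = +1.479 V with n = 2.
At equilibrium E = 0, so log K = nE°cell / 0.0592 = (2)(+1.479) / 0.0592 = 50.0.

log K = 50.0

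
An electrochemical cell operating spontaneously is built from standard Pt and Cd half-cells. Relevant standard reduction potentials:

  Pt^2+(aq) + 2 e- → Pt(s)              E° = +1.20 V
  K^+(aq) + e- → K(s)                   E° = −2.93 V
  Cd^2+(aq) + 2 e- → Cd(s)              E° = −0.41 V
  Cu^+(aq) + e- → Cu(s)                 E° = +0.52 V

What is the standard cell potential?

Of the two couples in this cell, the one with the more positive reduction potential is reduced at the cathode: here that is Pt²⁺/Pt (+1.20 V); Cd²⁺/Cd (−0.41 V) is the anode.
E°cell = E°(cathode) − E°(anode) = +1.20 − (−0.41) = +1.61 V.

+1.61 V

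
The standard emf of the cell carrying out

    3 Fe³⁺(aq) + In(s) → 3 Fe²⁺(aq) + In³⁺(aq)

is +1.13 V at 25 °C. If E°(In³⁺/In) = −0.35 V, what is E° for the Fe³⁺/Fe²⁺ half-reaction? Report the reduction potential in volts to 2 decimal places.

In the reaction as written the Fe³⁺/Fe²⁺ couple is reduced (cathode) and In³⁺/In is oxidized (anode), so E°cell = E°(Fe³⁺/Fe²⁺) − E°(In³⁺/In).
E°(Fe³⁺/Fe²⁺) = E°cell + E°(anode) = +1.13 + (−0.35) = +0.78 V.

+0.78 V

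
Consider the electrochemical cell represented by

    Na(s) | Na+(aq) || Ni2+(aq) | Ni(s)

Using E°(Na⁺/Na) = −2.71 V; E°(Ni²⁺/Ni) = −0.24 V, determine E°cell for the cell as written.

+2.47 V

By convention the left-hand electrode in cell notation is the anode (oxidation) and the right-hand electrode is the cathode (reduction).
E°cell = E°(right) − E°(left) = −0.24 − (−2.71) = +2.47 V.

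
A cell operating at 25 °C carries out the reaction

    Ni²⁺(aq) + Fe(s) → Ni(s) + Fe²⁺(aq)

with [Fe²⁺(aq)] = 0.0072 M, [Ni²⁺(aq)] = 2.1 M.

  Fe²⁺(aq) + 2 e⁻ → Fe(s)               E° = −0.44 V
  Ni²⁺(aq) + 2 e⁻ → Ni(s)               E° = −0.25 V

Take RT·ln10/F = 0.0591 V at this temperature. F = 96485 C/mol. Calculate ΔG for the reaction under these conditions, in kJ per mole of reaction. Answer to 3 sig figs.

−50.7 kJ/mol

With Ni²⁺/Ni reduced at the cathode, E°cell = −0.25 − (−0.44) = +0.19 V and n = 2.
Q = [Fe²⁺(aq)] / [Ni²⁺(aq)] = 0.00343, so log Q = −2.465 and E = +0.19 − (0.0591/2)(−2.465) = +0.2628 V.
ΔG = −nFE = −(2)(96485)(+0.2628) J/mol = −50.7 kJ/mol.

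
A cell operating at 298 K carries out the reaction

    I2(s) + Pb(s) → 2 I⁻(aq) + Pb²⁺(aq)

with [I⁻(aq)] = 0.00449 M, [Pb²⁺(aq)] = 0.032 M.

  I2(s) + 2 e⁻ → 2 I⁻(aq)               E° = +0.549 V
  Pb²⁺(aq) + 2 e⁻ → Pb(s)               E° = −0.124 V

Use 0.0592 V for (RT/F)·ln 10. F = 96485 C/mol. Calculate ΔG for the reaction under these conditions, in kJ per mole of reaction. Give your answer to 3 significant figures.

−165 kJ/mol

The standard cell potential is +0.549 − (−0.124) = +0.673 V, with n = 2 electrons in the balanced equation.
The reaction quotient is [I⁻(aq)]^2·[Pb²⁺(aq)] = 6.45×10^−7; by Nernst, E = +0.673 − (0.0592/2)(−6.190) = +0.8562 V.
Finally ΔG = −nFE = −(2)(96485 C/mol)(+0.8562 V) = −165 kJ/mol.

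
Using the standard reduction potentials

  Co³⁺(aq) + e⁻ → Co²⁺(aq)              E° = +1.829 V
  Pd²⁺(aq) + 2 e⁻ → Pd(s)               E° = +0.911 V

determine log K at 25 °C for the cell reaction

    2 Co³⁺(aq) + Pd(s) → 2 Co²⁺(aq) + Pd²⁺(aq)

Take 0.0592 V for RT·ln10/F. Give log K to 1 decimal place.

log K = 31.0

The Co³⁺/Co²⁺ couple is reduced (cathode); E°cell = +1.829 − (+0.911) = +0.918 V with n = 2.
At equilibrium E = 0, so log K = nE°cell / 0.0592 = (2)(+0.918) / 0.0592 = 31.0.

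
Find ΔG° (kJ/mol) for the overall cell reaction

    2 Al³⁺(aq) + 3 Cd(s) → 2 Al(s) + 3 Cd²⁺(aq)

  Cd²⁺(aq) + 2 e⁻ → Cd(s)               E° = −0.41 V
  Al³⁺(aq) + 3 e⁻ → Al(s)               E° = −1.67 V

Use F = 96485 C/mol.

+729 kJ/mol

In the reaction as written Al³⁺(aq) is reduced, so the Al³⁺/Al couple is the cathode and Cd²⁺/Cd is the anode.
E°cell = −1.67 − (−0.41) = −1.26 V; balancing electrons gives n = 6.
ΔG° = −nFE°cell = −(6)(96485)(−1.26) J/mol = +729 kJ/mol.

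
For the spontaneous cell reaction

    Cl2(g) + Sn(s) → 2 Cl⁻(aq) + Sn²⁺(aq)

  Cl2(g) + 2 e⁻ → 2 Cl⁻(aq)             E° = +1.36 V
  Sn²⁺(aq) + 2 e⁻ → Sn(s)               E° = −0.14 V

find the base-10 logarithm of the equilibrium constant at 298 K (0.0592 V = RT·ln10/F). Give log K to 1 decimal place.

log K = 50.7

The Cl₂/Cl⁻ couple is reduced (cathode); E°cell = +1.36 − (−0.14) = +1.50 V with n = 2.
At equilibrium E = 0, so log K = nE°cell / 0.0592 = (2)(+1.50) / 0.0592 = 50.7.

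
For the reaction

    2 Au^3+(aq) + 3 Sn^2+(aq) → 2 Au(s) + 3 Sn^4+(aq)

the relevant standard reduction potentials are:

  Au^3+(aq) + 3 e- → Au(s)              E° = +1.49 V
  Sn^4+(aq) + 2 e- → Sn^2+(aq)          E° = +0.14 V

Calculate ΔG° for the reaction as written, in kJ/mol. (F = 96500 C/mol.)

In the reaction as written Au^3+(aq) is reduced, so the Au³⁺/Au couple is the cathode and Sn⁴⁺/Sn²⁺ is the anode.
E°cell = +1.49 − (+0.14) = +1.35 V; balancing electrons gives n = 6.
ΔG° = −nFE°cell = −(6)(96500)(+1.35) J/mol = −782 kJ/mol.

−782 kJ/mol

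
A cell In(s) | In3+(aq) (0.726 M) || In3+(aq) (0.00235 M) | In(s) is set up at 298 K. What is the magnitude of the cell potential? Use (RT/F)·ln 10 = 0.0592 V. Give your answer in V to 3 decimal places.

0.049 V

For a concentration cell E°cell = 0, since both electrodes use the same couple.
The compartment with the higher In3+(aq) concentration (0.726 M) acts as the cathode; ions are reduced there and produced at the dilute (0.00235 M) anode.
With n = 3, Ecell = −(0.0592/3)·log([dilute]/[conc]) = −(0.0592/3)·log(0.00235/0.726) = +0.049 V.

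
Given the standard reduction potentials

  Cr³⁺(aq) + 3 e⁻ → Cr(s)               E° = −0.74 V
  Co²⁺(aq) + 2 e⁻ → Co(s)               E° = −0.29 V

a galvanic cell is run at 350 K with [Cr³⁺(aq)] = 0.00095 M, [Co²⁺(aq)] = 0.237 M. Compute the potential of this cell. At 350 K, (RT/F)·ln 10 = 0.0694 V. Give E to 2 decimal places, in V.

The Co²⁺/Co couple has the more positive E°, so it is the cathode; Cr³⁺/Cr is the anode.
E°cell = −0.29 − (−0.74) = +0.45 V, with n = 6 electrons transferred.
The balanced reaction is 3 Co²⁺(aq) + 2 Cr(s) → 3 Co(s) + 2 Cr³⁺(aq), so Q = [Cr³⁺(aq)]^2 / [Co²⁺(aq)]^3 = 6.78×10^−5 and log Q = −4.169.
E = E° − (0.0694/n)·log Q = +0.45 − (0.0694/6)(−4.169) = +0.50 V.

+0.50 V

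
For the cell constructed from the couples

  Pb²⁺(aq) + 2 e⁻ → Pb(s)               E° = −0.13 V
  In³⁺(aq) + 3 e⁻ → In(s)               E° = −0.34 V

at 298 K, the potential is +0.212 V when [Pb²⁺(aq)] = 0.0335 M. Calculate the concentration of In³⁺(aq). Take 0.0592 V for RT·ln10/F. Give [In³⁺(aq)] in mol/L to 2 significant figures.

0.0049 M

With Pb²⁺/Pb at the cathode and In³⁺/In at the anode, E°cell = −0.13 − (−0.34) = +0.21 V (n = 6).
Since E = E° − (0.0592/n)·log Q, log Q = n(E° − E)/0.0592 = −0.203.
For 3 Pb²⁺(aq) + 2 In(s) → 3 Pb(s) + 2 In³⁺(aq), the reaction quotient is Q = [In³⁺(aq)]^2 / [Pb²⁺(aq)]^3.
Substituting the known concentrations and solving, log [In³⁺(aq)] = −2.314 and [In³⁺(aq)] = 0.0049 M.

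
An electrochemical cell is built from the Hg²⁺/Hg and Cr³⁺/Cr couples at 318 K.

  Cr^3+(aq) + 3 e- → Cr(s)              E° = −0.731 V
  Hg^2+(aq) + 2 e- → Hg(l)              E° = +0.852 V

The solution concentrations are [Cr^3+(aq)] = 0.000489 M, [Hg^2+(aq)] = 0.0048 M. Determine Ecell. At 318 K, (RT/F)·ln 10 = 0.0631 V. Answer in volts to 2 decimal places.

Since E°(Hg²⁺/Hg) > E°(Cr³⁺/Cr), Hg²⁺/Hg serves as the cathode.
The standard potential is +0.852 − (−0.731) = +1.583 V and the balanced reaction transfers n = 6 electrons.
Balancing gives 3 Hg^2+(aq) + 2 Cr(s) → 3 Hg(l) + 2 Cr^3+(aq); hence Q = [Cr^3+(aq)]^2 / [Hg^2+(aq)]^3 = 2.16 (log Q = 0.335).
By the Nernst equation, E = +1.583 − (0.0631/6)·(0.335) = +1.58 V.

+1.58 V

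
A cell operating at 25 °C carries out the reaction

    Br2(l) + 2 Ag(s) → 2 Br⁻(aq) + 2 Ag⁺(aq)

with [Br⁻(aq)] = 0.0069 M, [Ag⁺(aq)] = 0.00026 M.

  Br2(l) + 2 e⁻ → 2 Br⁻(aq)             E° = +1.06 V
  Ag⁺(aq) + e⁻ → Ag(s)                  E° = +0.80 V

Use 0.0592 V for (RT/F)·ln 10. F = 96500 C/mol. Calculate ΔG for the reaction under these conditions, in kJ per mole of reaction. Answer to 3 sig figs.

−116 kJ/mol

With Br₂/Br⁻ reduced at the cathode, E°cell = +1.06 − (+0.80) = +0.26 V and n = 2.
The reaction quotient is [Br⁻(aq)]^2·[Ag⁺(aq)]^2 = 3.22×10^−12; by Nernst, E = +0.26 − (0.0592/2)(−11.492) = +0.6002 V.
Finally ΔG = −nFE = −(2)(96500 C/mol)(+0.6002 V) = −116 kJ/mol.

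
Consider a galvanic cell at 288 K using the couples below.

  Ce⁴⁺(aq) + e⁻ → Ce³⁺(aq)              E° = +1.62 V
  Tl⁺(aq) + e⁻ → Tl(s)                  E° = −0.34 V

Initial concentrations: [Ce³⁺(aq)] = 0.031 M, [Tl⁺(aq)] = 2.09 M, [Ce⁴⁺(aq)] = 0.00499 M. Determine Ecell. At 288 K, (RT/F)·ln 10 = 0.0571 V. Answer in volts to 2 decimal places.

+1.90 V

Since E°(Ce⁴⁺/Ce³⁺) > E°(Tl⁺/Tl), Ce⁴⁺/Ce³⁺ serves as the cathode.
E°cell = +1.62 − (−0.34) = +1.96 V, with n = 1 electron transferred.
For the overall reaction Ce⁴⁺(aq) + Tl(s) → Ce³⁺(aq) + Tl⁺(aq), Q = ([Ce³⁺(aq)]·[Tl⁺(aq)]) / [Ce⁴⁺(aq)] = 13, giving log Q = 1.113.
Applying E = E° − (RT ln10/nF)·log Q gives +1.96 − (0.0571/1)(1.113) = +1.90 V.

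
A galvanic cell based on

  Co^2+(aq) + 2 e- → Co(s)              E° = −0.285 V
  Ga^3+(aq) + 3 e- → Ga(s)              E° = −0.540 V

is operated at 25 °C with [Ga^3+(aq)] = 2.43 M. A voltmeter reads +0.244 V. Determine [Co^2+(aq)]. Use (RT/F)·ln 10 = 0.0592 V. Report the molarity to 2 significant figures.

With Co²⁺/Co at the cathode and Ga³⁺/Ga at the anode, E°cell = −0.285 − (−0.540) = +0.255 V (n = 6).
Since E = E° − (0.0592/n)·log Q, log Q = n(E° − E)/0.0592 = 1.115.
Balancing electrons gives 3 Co^2+(aq) + 2 Ga(s) → 3 Co(s) + 2 Ga^3+(aq); thus Q = [Ga^3+(aq)]^2 / [Co^2+(aq)]^3.
Substituting the known concentrations and solving, log [Co^2+(aq)] = −0.115 and [Co^2+(aq)] = 0.77 M.

0.77 M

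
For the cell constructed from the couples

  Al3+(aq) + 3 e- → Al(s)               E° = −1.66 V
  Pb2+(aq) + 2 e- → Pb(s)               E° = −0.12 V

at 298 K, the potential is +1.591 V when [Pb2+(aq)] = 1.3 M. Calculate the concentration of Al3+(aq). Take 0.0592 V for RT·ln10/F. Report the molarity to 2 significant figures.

0.0039 M

Pb²⁺/Pb is the cathode (higher E°); E°cell = −0.12 − (−1.66) = +1.54 V with n = 6.
Rearranging E = E° − (0.0592/n)·log Q gives log Q = 6(+1.54 − (+1.591))/0.0592 = −5.169.
Balancing electrons gives 3 Pb2+(aq) + 2 Al(s) → 3 Pb(s) + 2 Al3+(aq); thus Q = [Al3+(aq)]^2 / [Pb2+(aq)]^3.
Isolating [Al3+(aq)] in Q = 10^{−5.169} yields log [Al3+(aq)] = −2.414, i.e. 0.0039 M.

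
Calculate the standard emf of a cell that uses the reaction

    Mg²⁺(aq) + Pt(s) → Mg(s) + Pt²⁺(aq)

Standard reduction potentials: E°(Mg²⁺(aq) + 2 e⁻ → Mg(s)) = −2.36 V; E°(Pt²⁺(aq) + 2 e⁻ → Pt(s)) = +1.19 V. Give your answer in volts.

−3.55 V

Mg²⁺(aq) gains electrons, so the Mg²⁺/Mg couple is the cathode; the Pt²⁺/Pt couple is the anode.
E°cell = E°(cathode) − E°(anode) = −2.36 − (+1.19) = −3.55 V.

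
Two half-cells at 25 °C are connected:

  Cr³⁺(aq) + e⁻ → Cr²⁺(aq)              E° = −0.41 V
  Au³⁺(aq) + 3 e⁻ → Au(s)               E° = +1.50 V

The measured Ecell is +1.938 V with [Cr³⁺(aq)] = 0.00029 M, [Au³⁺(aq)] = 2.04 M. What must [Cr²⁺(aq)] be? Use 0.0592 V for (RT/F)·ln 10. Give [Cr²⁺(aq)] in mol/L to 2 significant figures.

0.00068 M

With Au³⁺/Au at the cathode and Cr³⁺/Cr²⁺ at the anode, E°cell = +1.50 − (−0.41) = +1.91 V (n = 3).
Since E = E° − (0.0592/n)·log Q, log Q = n(E° − E)/0.0592 = −1.419.
For Au³⁺(aq) + 3 Cr²⁺(aq) → Au(s) + 3 Cr³⁺(aq), the reaction quotient is Q = [Cr³⁺(aq)]^3 / ([Au³⁺(aq)]·[Cr²⁺(aq)]^3).
Solving for the unknown gives log [Cr²⁺(aq)] = −3.168, so [Cr²⁺(aq)] ≈ 0.00068 M.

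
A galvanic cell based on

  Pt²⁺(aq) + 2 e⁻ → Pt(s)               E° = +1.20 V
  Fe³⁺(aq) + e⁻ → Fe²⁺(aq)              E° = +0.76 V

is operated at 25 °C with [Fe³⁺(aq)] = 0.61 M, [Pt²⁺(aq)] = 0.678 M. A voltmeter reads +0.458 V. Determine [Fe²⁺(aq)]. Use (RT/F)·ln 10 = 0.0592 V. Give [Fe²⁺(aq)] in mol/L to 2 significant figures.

1.5 M

The Pt²⁺/Pt couple has the larger reduction potential, so it is the cathode: E°cell = +1.20 − (+0.76) = +0.44 V and n = 2.
Rearranging E = E° − (0.0592/n)·log Q gives log Q = 2(+0.44 − (+0.458))/0.0592 = −0.608.
The balanced reaction is Pt²⁺(aq) + 2 Fe²⁺(aq) → Pt(s) + 2 Fe³⁺(aq), so Q = [Fe³⁺(aq)]^2 / ([Pt²⁺(aq)]·[Fe²⁺(aq)]^2).
Substituting the known concentrations and solving, log [Fe²⁺(aq)] = 0.174 and [Fe²⁺(aq)] = 1.5 M.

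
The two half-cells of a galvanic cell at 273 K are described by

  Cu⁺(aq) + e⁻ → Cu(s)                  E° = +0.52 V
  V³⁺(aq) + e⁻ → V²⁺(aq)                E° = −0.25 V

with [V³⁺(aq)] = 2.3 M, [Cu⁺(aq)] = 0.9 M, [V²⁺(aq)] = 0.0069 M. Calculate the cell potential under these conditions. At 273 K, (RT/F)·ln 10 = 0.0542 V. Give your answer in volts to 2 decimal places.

Cu⁺/Cu is reduced (cathode, E° = +0.52 V) and V³⁺/V²⁺ is oxidized (anode).
E°cell = +0.52 − (−0.25) = +0.77 V, with n = 1 electron transferred.
Balancing gives Cu⁺(aq) + V²⁺(aq) → Cu(s) + V³⁺(aq); hence Q = [V³⁺(aq)] / ([Cu⁺(aq)]·[V²⁺(aq)]) = 370 (log Q = 2.569).
E = E° − (0.0542/n)·log Q = +0.77 − (0.0542/1)(2.569) = +0.63 V.

+0.63 V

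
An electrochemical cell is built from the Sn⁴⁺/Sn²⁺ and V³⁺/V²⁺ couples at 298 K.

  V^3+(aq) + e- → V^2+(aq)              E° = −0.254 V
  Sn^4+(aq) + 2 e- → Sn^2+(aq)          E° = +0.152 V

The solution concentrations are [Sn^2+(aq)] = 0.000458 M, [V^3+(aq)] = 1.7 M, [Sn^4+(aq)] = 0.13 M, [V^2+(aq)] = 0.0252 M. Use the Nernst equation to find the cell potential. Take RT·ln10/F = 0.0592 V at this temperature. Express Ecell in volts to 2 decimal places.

+0.37 V

The Sn⁴⁺/Sn²⁺ couple has the more positive E°, so it is the cathode; V³⁺/V²⁺ is the anode.
E°cell = E°cat − E°an = +0.152 − (−0.254) = +0.406 V; n = 2.
The balanced reaction is Sn^4+(aq) + 2 V^2+(aq) → Sn^2+(aq) + 2 V^3+(aq), so Q = ([Sn^2+(aq)]·[V^3+(aq)]^2) / ([Sn^4+(aq)]·[V^2+(aq)]^2) = 16 and log Q = 1.205.
By the Nernst equation, E = +0.406 − (0.0592/2)·(1.205) = +0.37 V.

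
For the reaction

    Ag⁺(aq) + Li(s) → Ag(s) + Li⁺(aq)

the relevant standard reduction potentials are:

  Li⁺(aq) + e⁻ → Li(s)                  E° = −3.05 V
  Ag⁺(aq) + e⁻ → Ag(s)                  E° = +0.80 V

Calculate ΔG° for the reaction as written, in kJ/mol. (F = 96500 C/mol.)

−372 kJ/mol

In the reaction as written Ag⁺(aq) is reduced, so the Ag⁺/Ag couple is the cathode and Li⁺/Li is the anode.
E°cell = +0.80 − (−3.05) = +3.85 V; balancing electrons gives n = 1.
ΔG° = −nFE°cell = −(1)(96500)(+3.85) J/mol = −372 kJ/mol.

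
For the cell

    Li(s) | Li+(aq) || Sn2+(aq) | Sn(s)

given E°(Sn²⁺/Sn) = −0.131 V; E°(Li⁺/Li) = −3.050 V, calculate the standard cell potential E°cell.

By convention the left-hand electrode in cell notation is the anode (oxidation) and the right-hand electrode is the cathode (reduction).
E°cell = E°(right) − E°(left) = −0.131 − (−3.050) = +2.919 V.

+2.919 V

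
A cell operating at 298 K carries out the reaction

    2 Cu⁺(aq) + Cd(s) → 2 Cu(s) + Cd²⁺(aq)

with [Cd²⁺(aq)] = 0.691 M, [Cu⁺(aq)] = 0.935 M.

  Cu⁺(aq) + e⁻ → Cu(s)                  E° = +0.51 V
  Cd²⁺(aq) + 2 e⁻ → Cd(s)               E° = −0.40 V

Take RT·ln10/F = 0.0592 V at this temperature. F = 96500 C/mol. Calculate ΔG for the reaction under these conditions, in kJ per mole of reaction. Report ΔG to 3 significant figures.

E°cell = +0.51 − (−0.40) = +0.91 V; the balanced reaction transfers n = 2 electrons.
Q = [Cd²⁺(aq)] / [Cu⁺(aq)]^2 = 0.79, so log Q = −0.102 and E = +0.91 − (0.0592/2)(−0.102) = +0.9130 V.
Then ΔG = −nFE = −2 × 96500 × +0.9130 J/mol = −176 kJ/mol.

−176 kJ/mol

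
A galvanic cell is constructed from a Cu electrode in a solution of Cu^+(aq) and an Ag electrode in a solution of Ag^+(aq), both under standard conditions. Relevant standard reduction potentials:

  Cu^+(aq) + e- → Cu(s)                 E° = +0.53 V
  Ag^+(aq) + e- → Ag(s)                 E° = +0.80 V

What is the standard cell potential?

The Ag⁺/Ag couple has the higher E°, so Ag ion is reduced (cathode) and Cu is oxidized (anode).
E°cell = E°(cathode) − E°(anode) = +0.80 − (+0.53) = +0.27 V.

+0.27 V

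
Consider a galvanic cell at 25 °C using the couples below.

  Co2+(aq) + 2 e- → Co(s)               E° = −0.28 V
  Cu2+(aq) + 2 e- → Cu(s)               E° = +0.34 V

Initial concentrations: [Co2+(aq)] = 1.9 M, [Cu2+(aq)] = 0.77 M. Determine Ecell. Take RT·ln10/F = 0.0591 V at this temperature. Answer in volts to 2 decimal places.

+0.61 V

Cu²⁺/Cu is reduced (cathode, E° = +0.34 V) and Co²⁺/Co is oxidized (anode).
The standard potential is +0.34 − (−0.28) = +0.62 V and the balanced reaction transfers n = 2 electrons.
The balanced reaction is Cu2+(aq) + Co(s) → Cu(s) + Co2+(aq), so Q = [Co2+(aq)] / [Cu2+(aq)] = 2.47 and log Q = 0.392.
Applying E = E° − (RT ln10/nF)·log Q gives +0.62 − (0.0591/2)(0.392) = +0.61 V.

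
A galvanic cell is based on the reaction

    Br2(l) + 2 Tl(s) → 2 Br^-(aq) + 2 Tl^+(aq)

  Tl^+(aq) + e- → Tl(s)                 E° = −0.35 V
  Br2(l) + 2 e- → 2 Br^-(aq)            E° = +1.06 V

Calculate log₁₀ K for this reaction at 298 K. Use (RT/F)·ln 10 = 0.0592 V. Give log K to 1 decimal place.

The Br₂/Br⁻ couple is reduced (cathode); E°cell = +1.06 − (−0.35) = +1.41 V with n = 2.
At equilibrium E = 0, so log K = nE°cell / 0.0592 = (2)(+1.41) / 0.0592 = 47.6.

log K = 47.6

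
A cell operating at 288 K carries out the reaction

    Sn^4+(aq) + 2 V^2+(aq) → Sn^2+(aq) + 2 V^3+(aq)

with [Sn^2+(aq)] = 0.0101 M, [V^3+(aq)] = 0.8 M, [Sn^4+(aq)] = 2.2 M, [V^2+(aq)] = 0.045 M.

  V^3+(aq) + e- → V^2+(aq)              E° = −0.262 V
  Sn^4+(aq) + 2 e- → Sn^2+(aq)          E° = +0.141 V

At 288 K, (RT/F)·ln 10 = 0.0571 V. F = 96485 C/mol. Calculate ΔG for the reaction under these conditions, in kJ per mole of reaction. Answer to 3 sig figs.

E°cell = +0.141 − (−0.262) = +0.403 V; the balanced reaction transfers n = 2 electrons.
Q = ([Sn^2+(aq)]·[V^3+(aq)]^2) / ([Sn^4+(aq)]·[V^2+(aq)]^2) = 1.45, so log Q = 0.162 and E = +0.403 − (0.0571/2)(0.162) = +0.3984 V.
Finally ΔG = −nFE = −(2)(96485 C/mol)(+0.3984 V) = −76.9 kJ/mol.

−76.9 kJ/mol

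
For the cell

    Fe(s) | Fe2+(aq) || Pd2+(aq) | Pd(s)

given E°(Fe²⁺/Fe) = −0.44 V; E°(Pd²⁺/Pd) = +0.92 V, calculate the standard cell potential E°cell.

By convention the left-hand electrode in cell notation is the anode (oxidation) and the right-hand electrode is the cathode (reduction).
E°cell = E°(right) − E°(left) = +0.92 − (−0.44) = +1.36 V.

+1.36 V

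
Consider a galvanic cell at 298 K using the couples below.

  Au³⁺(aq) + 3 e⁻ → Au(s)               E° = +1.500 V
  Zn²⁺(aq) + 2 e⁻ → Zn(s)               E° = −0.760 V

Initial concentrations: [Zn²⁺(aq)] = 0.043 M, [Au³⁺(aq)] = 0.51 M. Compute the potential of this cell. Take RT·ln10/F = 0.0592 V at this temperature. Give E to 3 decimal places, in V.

Since E°(Au³⁺/Au) > E°(Zn²⁺/Zn), Au³⁺/Au serves as the cathode.
E°cell = +1.500 − (−0.760) = +2.260 V, with n = 6 electrons transferred.
For the overall reaction 2 Au³⁺(aq) + 3 Zn(s) → 2 Au(s) + 3 Zn²⁺(aq), Q = [Zn²⁺(aq)]^3 / [Au³⁺(aq)]^2 = 0.000306, giving log Q = −3.515.
By the Nernst equation, E = +2.260 − (0.0592/6)·(−3.515) = +2.295 V.

+2.295 V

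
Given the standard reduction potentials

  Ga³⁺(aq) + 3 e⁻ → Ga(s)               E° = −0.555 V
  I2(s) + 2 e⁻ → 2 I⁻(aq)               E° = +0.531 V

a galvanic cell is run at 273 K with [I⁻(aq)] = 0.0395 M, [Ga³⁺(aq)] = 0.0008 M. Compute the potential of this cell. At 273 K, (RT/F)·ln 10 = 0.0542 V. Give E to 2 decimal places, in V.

I₂/I⁻ is reduced (cathode, E° = +0.531 V) and Ga³⁺/Ga is oxidized (anode).
The standard potential is +0.531 − (−0.555) = +1.086 V and the balanced reaction transfers n = 6 electrons.
The balanced reaction is 3 I2(s) + 2 Ga(s) → 6 I⁻(aq) + 2 Ga³⁺(aq), so Q = [I⁻(aq)]^6·[Ga³⁺(aq)]^2 = 2.43×10^−15 and log Q = −14.614.
E = E° − (0.0542/n)·log Q = +1.086 − (0.0542/6)(−14.614) = +1.22 V.

+1.22 V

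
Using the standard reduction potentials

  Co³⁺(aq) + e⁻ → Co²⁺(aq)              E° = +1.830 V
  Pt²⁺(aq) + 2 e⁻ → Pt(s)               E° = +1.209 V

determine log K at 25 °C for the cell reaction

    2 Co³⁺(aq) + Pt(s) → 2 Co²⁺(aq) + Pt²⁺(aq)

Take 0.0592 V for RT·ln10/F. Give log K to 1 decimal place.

The Co³⁺/Co²⁺ couple is reduced (cathode); E°cell = +1.830 − (+1.209) = +0.621 V with n = 2.
At equilibrium E = 0, so log K = nE°cell / 0.0592 = (2)(+0.621) / 0.0592 = 21.0.

log K = 21.0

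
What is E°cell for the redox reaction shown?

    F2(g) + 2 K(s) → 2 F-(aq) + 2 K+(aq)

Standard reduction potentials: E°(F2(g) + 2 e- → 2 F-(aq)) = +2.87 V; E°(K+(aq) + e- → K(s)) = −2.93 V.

+5.80 V

In the reaction as written, F2(g) is reduced (cathode) and K+(aq) is produced by oxidation at the anode.
E°cell = E°(cathode) − E°(anode) = +2.87 − (−2.93) = +5.80 V.
The positive value indicates the reaction is spontaneous as written.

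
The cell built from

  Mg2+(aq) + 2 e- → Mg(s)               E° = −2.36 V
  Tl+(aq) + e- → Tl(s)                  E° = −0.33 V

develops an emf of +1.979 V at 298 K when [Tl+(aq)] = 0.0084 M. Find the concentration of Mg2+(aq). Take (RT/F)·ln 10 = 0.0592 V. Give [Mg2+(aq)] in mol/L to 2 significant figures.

The Tl⁺/Tl couple has the larger reduction potential, so it is the cathode: E°cell = −0.33 − (−2.36) = +2.03 V and n = 2.
Rearranging E = E° − (0.0592/n)·log Q gives log Q = 2(+2.03 − (+1.979))/0.0592 = 1.723.
The balanced reaction is 2 Tl+(aq) + Mg(s) → 2 Tl(s) + Mg2+(aq), so Q = [Mg2+(aq)] / [Tl+(aq)]^2.
Solving for the unknown gives log [Mg2+(aq)] = −2.428, so [Mg2+(aq)] ≈ 0.0037 M.

0.0037 M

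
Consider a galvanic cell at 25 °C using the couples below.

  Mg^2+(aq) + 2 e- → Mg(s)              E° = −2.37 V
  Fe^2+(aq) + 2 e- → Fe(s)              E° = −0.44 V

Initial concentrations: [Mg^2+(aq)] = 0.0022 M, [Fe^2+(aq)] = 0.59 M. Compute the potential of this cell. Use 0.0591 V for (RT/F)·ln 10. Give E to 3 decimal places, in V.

+2.002 V

The Fe²⁺/Fe couple has the more positive E°, so it is the cathode; Mg²⁺/Mg is the anode.
E°cell = −0.44 − (−2.37) = +1.93 V, with n = 2 electrons transferred.
Balancing gives Fe^2+(aq) + Mg(s) → Fe(s) + Mg^2+(aq); hence Q = [Mg^2+(aq)] / [Fe^2+(aq)] = 0.00373 (log Q = −2.428).
By the Nernst equation, E = +1.93 − (0.0591/2)·(−2.428) = +2.002 V.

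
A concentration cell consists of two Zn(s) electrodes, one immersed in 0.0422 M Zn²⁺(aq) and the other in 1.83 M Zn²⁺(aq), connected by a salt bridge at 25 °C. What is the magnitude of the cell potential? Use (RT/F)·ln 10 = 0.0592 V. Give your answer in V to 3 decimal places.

0.048 V

For a concentration cell E°cell = 0, since both electrodes use the same couple.
The compartment with the higher Zn²⁺(aq) concentration (1.83 M) acts as the cathode; ions are reduced there and produced at the dilute (0.0422 M) anode.
With n = 2, Ecell = −(0.0592/2)·log([dilute]/[conc]) = −(0.0592/2)·log(0.0422/1.83) = +0.048 V.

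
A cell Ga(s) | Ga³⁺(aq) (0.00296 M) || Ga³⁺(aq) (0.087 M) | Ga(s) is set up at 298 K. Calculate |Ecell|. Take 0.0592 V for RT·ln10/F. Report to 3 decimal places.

For a concentration cell E°cell = 0, since both electrodes use the same couple.
The compartment with the higher Ga³⁺(aq) concentration (0.087 M) acts as the cathode; ions are reduced there and produced at the dilute (0.00296 M) anode.
With n = 3, Ecell = −(0.0592/3)·log([dilute]/[conc]) = −(0.0592/3)·log(0.00296/0.087) = +0.029 V.

0.029 V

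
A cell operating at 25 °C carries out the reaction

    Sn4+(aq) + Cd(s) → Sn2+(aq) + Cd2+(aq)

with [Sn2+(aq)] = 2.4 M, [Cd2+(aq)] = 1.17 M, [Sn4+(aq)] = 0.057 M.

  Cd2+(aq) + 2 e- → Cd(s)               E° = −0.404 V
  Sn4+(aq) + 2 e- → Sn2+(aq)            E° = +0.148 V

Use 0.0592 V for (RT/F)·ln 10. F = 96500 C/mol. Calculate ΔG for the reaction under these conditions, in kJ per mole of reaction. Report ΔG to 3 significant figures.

With Sn⁴⁺/Sn²⁺ reduced at the cathode, E°cell = +0.148 − (−0.404) = +0.552 V and n = 2.
Here Q = ([Sn2+(aq)]·[Cd2+(aq)]) / [Sn4+(aq)] = 49.3 (log Q = 1.693), giving E = +0.552 − (0.0592/2)·(1.693) = +0.5019 V.
Then ΔG = −nFE = −2 × 96500 × +0.5019 J/mol = −96.9 kJ/mol.

−96.9 kJ/mol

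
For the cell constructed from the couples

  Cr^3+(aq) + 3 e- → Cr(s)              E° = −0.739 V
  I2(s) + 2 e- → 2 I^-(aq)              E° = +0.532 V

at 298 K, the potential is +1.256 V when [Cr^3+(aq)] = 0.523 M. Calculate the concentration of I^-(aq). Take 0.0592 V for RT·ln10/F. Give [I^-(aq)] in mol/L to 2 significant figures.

2.2 M

With I₂/I⁻ at the cathode and Cr³⁺/Cr at the anode, E°cell = +0.532 − (−0.739) = +1.271 V (n = 6).
Since E = E° − (0.0592/n)·log Q, log Q = n(E° − E)/0.0592 = 1.520.
The balanced reaction is 3 I2(s) + 2 Cr(s) → 6 I^-(aq) + 2 Cr^3+(aq), so Q = [I^-(aq)]^6·[Cr^3+(aq)]^2.
Substituting the known concentrations and solving, log [I^-(aq)] = 0.347 and [I^-(aq)] = 2.2 M.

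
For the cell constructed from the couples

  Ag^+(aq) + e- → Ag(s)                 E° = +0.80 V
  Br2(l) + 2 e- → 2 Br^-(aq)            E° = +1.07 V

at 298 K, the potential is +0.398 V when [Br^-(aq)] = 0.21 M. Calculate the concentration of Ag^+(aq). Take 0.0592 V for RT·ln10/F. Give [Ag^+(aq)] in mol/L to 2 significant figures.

With Br₂/Br⁻ at the cathode and Ag⁺/Ag at the anode, E°cell = +1.07 − (+0.80) = +0.27 V (n = 2).
Rearranging E = E° − (0.0592/n)·log Q gives log Q = 2(+0.27 − (+0.398))/0.0592 = −4.324.
Balancing electrons gives Br2(l) + 2 Ag(s) → 2 Br^-(aq) + 2 Ag^+(aq); thus Q = [Br^-(aq)]^2·[Ag^+(aq)]^2.
Solving for the unknown gives log [Ag^+(aq)] = −1.484, so [Ag^+(aq)] ≈ 0.033 M.

0.033 M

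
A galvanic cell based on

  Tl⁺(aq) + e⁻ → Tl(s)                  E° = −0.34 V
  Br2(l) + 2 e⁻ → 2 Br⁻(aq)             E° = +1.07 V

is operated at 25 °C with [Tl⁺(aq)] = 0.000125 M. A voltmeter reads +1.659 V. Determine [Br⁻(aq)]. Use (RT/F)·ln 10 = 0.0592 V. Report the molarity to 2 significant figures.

With Br₂/Br⁻ at the cathode and Tl⁺/Tl at the anode, E°cell = +1.07 − (−0.34) = +1.41 V (n = 2).
Rearranging E = E° − (0.0592/n)·log Q gives log Q = 2(+1.41 − (+1.659))/0.0592 = −8.412.
For Br2(l) + 2 Tl(s) → 2 Br⁻(aq) + 2 Tl⁺(aq), the reaction quotient is Q = [Br⁻(aq)]^2·[Tl⁺(aq)]^2.
Substituting the known concentrations and solving, log [Br⁻(aq)] = −0.303 and [Br⁻(aq)] = 0.50 M.

0.50 M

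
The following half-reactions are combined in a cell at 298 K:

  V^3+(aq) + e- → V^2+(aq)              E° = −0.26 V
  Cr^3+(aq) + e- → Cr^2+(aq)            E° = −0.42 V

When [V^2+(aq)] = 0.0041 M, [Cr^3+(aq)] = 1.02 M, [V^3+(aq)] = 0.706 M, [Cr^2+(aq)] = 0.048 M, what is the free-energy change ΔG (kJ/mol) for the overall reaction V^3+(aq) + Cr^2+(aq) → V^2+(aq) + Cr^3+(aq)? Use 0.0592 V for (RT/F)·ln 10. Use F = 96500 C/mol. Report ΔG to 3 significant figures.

With V³⁺/V²⁺ reduced at the cathode, E°cell = −0.26 − (−0.42) = +0.16 V and n = 1.
The reaction quotient is ([V^2+(aq)]·[Cr^3+(aq)]) / ([V^3+(aq)]·[Cr^2+(aq)]) = 0.123; by Nernst, E = +0.16 − (0.0592/1)(−0.909) = +0.2138 V.
Then ΔG = −nFE = −1 × 96500 × +0.2138 J/mol = −20.6 kJ/mol.

−20.6 kJ/mol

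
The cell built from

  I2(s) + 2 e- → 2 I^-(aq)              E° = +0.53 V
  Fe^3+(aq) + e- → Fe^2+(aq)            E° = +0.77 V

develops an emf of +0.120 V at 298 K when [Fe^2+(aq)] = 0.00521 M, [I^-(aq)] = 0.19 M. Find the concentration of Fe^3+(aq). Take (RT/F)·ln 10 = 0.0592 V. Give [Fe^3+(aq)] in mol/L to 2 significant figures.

With Fe³⁺/Fe²⁺ at the cathode and I₂/I⁻ at the anode, E°cell = +0.77 − (+0.53) = +0.24 V (n = 2).
Since E = E° − (0.0592/n)·log Q, log Q = n(E° − E)/0.0592 = 4.054.
Balancing electrons gives 2 Fe^3+(aq) + 2 I^-(aq) → 2 Fe^2+(aq) + I2(s); thus Q = [Fe^2+(aq)]^2 / ([Fe^3+(aq)]^2·[I^-(aq)]^2).
Solving for the unknown gives log [Fe^3+(aq)] = −3.589, so [Fe^3+(aq)] ≈ 0.00026 M.

0.00026 M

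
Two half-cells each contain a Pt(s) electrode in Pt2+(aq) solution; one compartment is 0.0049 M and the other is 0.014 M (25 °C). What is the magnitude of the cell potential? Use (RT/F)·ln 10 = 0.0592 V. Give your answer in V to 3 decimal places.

For a concentration cell E°cell = 0, since both electrodes use the same couple.
The compartment with the higher Pt2+(aq) concentration (0.014 M) acts as the cathode; ions are reduced there and produced at the dilute (0.0049 M) anode.
With n = 2, Ecell = −(0.0592/2)·log([dilute]/[conc]) = −(0.0592/2)·log(0.0049/0.014) = +0.013 V.

0.013 V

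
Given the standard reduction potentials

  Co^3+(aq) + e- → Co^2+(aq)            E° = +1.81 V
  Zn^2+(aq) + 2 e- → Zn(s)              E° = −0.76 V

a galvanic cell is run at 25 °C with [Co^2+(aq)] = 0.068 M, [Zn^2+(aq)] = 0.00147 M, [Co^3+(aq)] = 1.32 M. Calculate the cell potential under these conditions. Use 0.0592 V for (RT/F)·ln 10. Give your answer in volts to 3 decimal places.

+2.730 V

Since E°(Co³⁺/Co²⁺) > E°(Zn²⁺/Zn), Co³⁺/Co²⁺ serves as the cathode.
E°cell = E°cat − E°an = +1.81 − (−0.76) = +2.57 V; n = 2.
The balanced reaction is 2 Co^3+(aq) + Zn(s) → 2 Co^2+(aq) + Zn^2+(aq), so Q = ([Co^2+(aq)]^2·[Zn^2+(aq)]) / [Co^3+(aq)]^2 = 3.9×10^−6 and log Q = −5.409.
E = E° − (0.0592/n)·log Q = +2.57 − (0.0592/2)(−5.409) = +2.730 V.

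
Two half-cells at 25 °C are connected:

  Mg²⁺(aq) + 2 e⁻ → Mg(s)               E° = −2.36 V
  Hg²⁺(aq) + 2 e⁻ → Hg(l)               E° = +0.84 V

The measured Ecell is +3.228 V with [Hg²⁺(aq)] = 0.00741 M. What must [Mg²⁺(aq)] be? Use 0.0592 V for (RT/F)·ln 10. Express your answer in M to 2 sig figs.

Hg²⁺/Hg is the cathode (higher E°); E°cell = +0.84 − (−2.36) = +3.20 V with n = 2.
From the Nernst equation, log Q = n(E° − E)/0.0592 = 2·(+3.20 − (+3.228))/0.0592 = −0.946.
The balanced reaction is Hg²⁺(aq) + Mg(s) → Hg(l) + Mg²⁺(aq), so Q = [Mg²⁺(aq)] / [Hg²⁺(aq)].
Substituting the known concentrations and solving, log [Mg²⁺(aq)] = −3.076 and [Mg²⁺(aq)] = 0.00084 M.

0.00084 M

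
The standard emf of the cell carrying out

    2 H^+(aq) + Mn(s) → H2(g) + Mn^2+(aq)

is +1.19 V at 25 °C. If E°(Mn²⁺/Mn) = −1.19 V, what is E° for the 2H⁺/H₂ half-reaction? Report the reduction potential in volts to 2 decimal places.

In the reaction as written the 2H⁺/H₂ couple is reduced (cathode) and Mn²⁺/Mn is oxidized (anode), so E°cell = E°(2H⁺/H₂) − E°(Mn²⁺/Mn).
E°(2H⁺/H₂) = E°cell + E°(anode) = +1.19 + (−1.19) = +0.00 V.

+0.00 V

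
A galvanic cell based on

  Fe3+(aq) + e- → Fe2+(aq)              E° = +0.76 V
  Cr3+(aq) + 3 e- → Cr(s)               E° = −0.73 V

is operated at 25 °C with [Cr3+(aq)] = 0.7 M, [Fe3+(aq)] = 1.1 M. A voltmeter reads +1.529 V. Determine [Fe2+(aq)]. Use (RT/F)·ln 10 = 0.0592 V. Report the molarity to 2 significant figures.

The Fe³⁺/Fe²⁺ couple has the larger reduction potential, so it is the cathode: E°cell = +0.76 − (−0.73) = +1.49 V and n = 3.
Since E = E° − (0.0592/n)·log Q, log Q = n(E° − E)/0.0592 = −1.976.
For 3 Fe3+(aq) + Cr(s) → 3 Fe2+(aq) + Cr3+(aq), the reaction quotient is Q = ([Fe2+(aq)]^3·[Cr3+(aq)]) / [Fe3+(aq)]^3.
Isolating [Fe2+(aq)] in Q = 10^{−1.976} yields log [Fe2+(aq)] = −0.566, i.e. 0.27 M.

0.27 M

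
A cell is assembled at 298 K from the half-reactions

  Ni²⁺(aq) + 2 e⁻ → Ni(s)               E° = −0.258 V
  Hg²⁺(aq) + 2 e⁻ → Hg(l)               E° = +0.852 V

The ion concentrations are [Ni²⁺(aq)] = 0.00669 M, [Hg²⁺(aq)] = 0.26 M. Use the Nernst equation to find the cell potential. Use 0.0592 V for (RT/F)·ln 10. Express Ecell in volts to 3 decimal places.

The Hg²⁺/Hg couple has the more positive E°, so it is the cathode; Ni²⁺/Ni is the anode.
E°cell = +0.852 − (−0.258) = +1.110 V, with n = 2 electrons transferred.
For the overall reaction Hg²⁺(aq) + Ni(s) → Hg(l) + Ni²⁺(aq), Q = [Ni²⁺(aq)] / [Hg²⁺(aq)] = 0.0257, giving log Q = −1.590.
Applying E = E° − (RT ln10/nF)·log Q gives +1.110 − (0.0592/2)(−1.590) = +1.157 V.

+1.157 V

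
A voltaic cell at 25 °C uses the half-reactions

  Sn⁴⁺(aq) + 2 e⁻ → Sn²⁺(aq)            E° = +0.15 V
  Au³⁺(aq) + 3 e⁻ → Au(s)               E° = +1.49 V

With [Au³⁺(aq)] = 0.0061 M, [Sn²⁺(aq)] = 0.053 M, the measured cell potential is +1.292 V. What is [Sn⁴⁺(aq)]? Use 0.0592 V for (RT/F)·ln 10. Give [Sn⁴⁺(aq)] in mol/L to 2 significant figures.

With Au³⁺/Au at the cathode and Sn⁴⁺/Sn²⁺ at the anode, E°cell = +1.49 − (+0.15) = +1.34 V (n = 6).
From the Nernst equation, log Q = n(E° − E)/0.0592 = 6·(+1.34 − (+1.292))/0.0592 = 4.865.
The balanced reaction is 2 Au³⁺(aq) + 3 Sn²⁺(aq) → 2 Au(s) + 3 Sn⁴⁺(aq), so Q = [Sn⁴⁺(aq)]^3 / ([Au³⁺(aq)]^2·[Sn²⁺(aq)]^3).
Solving for the unknown gives log [Sn⁴⁺(aq)] = −1.131, so [Sn⁴⁺(aq)] ≈ 0.074 M.

0.074 M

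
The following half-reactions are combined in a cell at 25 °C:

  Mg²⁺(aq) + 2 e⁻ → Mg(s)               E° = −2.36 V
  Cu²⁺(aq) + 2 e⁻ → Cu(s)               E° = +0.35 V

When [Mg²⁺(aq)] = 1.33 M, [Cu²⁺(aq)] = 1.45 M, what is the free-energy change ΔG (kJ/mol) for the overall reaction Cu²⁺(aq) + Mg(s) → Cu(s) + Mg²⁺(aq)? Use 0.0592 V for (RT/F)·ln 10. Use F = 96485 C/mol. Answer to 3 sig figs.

The standard cell potential is +0.35 − (−2.36) = +2.71 V, with n = 2 electrons in the balanced equation.
Q = [Mg²⁺(aq)] / [Cu²⁺(aq)] = 0.917, so log Q = −0.038 and E = +2.71 − (0.0592/2)(−0.038) = +2.7111 V.
Then ΔG = −nFE = −2 × 96485 × +2.7111 J/mol = −523 kJ/mol.

−523 kJ/mol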